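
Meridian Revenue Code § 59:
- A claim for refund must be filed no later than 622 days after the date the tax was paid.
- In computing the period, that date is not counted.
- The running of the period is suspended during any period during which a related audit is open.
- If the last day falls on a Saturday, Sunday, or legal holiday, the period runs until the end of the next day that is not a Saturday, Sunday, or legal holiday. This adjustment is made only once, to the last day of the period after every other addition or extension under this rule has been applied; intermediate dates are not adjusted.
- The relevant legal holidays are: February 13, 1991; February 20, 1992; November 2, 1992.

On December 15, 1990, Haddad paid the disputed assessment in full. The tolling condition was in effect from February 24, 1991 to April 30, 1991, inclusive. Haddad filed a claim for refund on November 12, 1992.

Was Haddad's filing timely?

No

622 days after December 15, 1990 is August 28, 1992.
From February 24, 1991 through April 30, 1991 inclusive is 66 days; tolling adds 66 days: August 28, 1992 + 66 days = November 2, 1992.
November 2, 1992 is a listed holiday. The next qualifying day is November 3, 1992.
The deadline is November 3, 1992; the filing on November 12, 1992 is after that date.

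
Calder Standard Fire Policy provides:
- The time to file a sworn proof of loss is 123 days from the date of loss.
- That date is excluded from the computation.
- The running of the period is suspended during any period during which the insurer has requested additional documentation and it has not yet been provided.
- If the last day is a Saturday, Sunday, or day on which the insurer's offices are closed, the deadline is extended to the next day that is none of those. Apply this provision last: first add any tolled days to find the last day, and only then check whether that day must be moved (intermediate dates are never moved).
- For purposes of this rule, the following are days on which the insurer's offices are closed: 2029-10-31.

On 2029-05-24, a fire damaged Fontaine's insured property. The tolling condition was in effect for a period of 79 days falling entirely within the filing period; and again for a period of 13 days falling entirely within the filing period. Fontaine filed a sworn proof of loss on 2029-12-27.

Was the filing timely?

No

123 days after 2029-05-24 is September 24, 2029.
Tolling adds 79 days: September 24, 2029 + 79 days = December 12, 2029.
Tolling adds 13 days: December 12, 2029 + 13 days = December 25, 2029.
December 25, 2029 is a Tuesday and not a day on which the insurer's offices are closed, so no extension applies.
The deadline is December 25, 2029; the filing on December 27, 2029 is after that date.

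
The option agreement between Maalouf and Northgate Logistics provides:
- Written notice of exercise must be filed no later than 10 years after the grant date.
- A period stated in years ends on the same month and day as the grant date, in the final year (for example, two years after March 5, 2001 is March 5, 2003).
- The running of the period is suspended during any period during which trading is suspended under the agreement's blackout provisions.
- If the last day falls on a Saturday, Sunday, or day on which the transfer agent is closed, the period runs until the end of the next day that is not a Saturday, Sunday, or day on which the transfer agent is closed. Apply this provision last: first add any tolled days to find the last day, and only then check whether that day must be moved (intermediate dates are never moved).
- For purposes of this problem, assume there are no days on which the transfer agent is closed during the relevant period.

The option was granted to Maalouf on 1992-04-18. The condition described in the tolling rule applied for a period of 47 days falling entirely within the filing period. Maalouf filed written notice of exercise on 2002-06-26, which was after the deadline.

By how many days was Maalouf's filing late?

10 years after 1992-04-18 is April 18, 2002.
Tolling adds 47 days: April 18, 2002 + 47 days = June 4, 2002.
June 4, 2002 is a Tuesday and not a day on which the transfer agent is closed, so no extension applies.
The deadline is June 4, 2002; from June 4, 2002 to June 26, 2002 is 22 days.

22 days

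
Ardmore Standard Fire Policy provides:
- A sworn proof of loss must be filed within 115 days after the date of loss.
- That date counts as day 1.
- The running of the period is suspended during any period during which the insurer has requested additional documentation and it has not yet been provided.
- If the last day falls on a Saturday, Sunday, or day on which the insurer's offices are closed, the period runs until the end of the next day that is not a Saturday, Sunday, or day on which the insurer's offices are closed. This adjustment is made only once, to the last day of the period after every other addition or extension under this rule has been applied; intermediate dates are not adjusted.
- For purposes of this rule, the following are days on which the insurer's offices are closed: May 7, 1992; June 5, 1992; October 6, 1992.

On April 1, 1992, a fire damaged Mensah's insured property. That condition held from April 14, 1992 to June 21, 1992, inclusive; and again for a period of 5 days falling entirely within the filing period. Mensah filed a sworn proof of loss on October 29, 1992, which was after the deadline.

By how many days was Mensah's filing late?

22 days

Counting April 1, 1992 as day 1, day 115 is July 24, 1992.
From April 14, 1992 through June 21, 1992 inclusive is 69 days; tolling adds 69 days: July 24, 1992 + 69 days = October 1, 1992.
Tolling adds 5 days: October 1, 1992 + 5 days = October 6, 1992.
October 6, 1992 is a listed holiday. The next qualifying day is October 7, 1992.
The deadline is October 7, 1992; from October 7, 1992 to October 29, 1992 is 22 days.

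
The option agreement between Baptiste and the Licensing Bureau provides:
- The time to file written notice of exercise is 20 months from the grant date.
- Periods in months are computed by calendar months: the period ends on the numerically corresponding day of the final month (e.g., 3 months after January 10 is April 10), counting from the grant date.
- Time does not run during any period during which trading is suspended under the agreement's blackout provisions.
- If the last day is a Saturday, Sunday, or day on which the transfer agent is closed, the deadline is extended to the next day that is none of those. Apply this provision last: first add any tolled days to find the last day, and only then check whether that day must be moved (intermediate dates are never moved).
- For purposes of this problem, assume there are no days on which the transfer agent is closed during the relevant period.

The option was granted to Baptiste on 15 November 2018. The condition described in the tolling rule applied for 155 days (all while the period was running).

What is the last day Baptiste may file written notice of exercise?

December 17, 2020

20 months after 15 November 2018 is July 15, 2020.
Tolling adds 155 days: July 15, 2020 + 155 days = December 17, 2020.
December 17, 2020 is a Thursday and not a day on which the transfer agent is closed, so no extension applies.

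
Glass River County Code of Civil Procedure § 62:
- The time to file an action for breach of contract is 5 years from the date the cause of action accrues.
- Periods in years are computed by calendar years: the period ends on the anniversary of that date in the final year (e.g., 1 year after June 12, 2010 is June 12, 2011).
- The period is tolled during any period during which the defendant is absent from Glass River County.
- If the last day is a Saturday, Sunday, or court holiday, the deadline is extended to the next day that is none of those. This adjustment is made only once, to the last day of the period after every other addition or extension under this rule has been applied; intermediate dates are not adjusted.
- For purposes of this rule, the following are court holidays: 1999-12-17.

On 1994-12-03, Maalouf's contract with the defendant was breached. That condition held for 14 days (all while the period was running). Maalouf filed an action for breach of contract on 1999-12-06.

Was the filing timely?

5 years after 1994-12-03 is December 3, 1999.
Tolling adds 14 days: December 3, 1999 + 14 days = December 17, 1999.
December 17, 1999 is a listed holiday; December 18, 1999 is Saturday; December 19, 1999 is Sunday. The next qualifying day is December 20, 1999.
The deadline is December 20, 1999; the filing on December 6, 1999 is on or before that date.

Yes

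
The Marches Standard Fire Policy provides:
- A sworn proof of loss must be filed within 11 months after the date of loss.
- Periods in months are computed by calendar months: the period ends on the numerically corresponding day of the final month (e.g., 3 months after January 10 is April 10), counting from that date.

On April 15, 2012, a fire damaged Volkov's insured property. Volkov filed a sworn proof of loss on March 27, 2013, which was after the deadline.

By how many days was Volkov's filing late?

12 days

11 months after April 15, 2012 is March 15, 2013.
The deadline is March 15, 2013; from March 15, 2013 to March 27, 2013 is 12 days.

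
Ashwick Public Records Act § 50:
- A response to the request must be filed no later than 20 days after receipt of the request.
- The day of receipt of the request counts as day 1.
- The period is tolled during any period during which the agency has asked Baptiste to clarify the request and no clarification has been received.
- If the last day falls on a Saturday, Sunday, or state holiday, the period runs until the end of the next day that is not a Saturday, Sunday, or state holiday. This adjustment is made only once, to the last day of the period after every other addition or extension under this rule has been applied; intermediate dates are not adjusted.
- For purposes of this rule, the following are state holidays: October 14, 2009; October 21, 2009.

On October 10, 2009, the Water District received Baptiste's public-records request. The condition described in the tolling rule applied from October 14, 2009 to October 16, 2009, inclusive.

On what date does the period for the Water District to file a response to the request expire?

Counting October 10, 2009 as day 1, day 20 is October 29, 2009.
From October 14, 2009 through October 16, 2009 inclusive is 3 days; tolling adds 3 days: October 29, 2009 + 3 days = November 1, 2009.
November 1, 2009 is Sunday. The next qualifying day is November 2, 2009.

November 2, 2009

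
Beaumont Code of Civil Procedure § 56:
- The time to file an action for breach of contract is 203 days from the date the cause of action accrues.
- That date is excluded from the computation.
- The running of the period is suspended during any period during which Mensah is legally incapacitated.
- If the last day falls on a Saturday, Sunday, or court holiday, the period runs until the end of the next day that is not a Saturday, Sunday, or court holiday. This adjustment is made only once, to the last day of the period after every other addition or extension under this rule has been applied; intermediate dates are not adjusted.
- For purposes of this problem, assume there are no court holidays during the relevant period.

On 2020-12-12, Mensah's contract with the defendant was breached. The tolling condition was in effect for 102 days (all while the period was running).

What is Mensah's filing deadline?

October 13, 2021

203 days after 2020-12-12 is July 3, 2021.
Tolling adds 102 days: July 3, 2021 + 102 days = October 13, 2021.
October 13, 2021 is a Wednesday and not a court holiday, so no extension applies.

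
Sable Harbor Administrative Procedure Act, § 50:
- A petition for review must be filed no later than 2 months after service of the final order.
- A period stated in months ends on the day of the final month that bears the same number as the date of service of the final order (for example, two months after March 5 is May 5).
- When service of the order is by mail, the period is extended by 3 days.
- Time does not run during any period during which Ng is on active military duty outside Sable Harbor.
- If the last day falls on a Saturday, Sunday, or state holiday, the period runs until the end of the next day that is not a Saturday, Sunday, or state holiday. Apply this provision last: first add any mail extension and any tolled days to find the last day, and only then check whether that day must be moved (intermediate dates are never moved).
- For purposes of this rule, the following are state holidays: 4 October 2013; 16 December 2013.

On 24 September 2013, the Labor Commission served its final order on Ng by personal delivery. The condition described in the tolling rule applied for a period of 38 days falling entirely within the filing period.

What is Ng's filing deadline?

January 1, 2014

2 months after 24 September 2013 is November 24, 2013.
Service was not by mail, so no mail extension applies.
Tolling adds 38 days: November 24, 2013 + 38 days = January 1, 2014.
January 1, 2014 is a Wednesday and not a state holiday, so no extension applies.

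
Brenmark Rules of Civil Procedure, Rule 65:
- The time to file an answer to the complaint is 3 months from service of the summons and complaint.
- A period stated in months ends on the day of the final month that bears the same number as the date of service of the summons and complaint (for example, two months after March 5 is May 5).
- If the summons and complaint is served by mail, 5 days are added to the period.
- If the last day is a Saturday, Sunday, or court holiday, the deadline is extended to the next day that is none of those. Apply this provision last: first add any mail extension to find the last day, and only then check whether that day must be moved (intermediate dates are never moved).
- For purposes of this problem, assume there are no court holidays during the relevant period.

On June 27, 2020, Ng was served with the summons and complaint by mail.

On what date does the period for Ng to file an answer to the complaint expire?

October 2, 2020

3 months after June 27, 2020 is September 27, 2020.
Service was by mail, adding 5 days: September 27, 2020 + 5 days = October 2, 2020.
October 2, 2020 is a Friday and not a court holiday, so no extension applies.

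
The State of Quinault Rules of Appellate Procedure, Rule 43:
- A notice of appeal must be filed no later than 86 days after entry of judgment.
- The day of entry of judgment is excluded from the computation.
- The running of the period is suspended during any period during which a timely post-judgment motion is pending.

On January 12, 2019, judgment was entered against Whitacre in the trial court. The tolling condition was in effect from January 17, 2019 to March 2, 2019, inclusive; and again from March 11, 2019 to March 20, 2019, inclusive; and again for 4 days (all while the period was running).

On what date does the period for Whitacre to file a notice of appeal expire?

86 days after January 12, 2019 is April 8, 2019.
From January 17, 2019 through March 2, 2019 inclusive is 45 days; tolling adds 45 days: April 8, 2019 + 45 days = May 23, 2019.
From March 11, 2019 through March 20, 2019 inclusive is 10 days; tolling adds 10 days: May 23, 2019 + 10 days = June 2, 2019.
Tolling adds 4 days: June 2, 2019 + 4 days = June 6, 2019.

June 6, 2019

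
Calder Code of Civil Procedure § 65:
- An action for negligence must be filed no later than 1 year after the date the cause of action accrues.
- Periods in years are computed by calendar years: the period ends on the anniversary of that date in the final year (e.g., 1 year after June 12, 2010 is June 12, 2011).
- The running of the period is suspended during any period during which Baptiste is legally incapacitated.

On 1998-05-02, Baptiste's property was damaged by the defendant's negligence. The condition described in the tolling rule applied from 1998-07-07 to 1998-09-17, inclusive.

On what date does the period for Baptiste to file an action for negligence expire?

1 year after 1998-05-02 is May 2, 1999.
From July 7, 1998 through September 17, 1998 inclusive is 73 days; tolling adds 73 days: May 2, 1999 + 73 days = July 14, 1999.

July 14, 1999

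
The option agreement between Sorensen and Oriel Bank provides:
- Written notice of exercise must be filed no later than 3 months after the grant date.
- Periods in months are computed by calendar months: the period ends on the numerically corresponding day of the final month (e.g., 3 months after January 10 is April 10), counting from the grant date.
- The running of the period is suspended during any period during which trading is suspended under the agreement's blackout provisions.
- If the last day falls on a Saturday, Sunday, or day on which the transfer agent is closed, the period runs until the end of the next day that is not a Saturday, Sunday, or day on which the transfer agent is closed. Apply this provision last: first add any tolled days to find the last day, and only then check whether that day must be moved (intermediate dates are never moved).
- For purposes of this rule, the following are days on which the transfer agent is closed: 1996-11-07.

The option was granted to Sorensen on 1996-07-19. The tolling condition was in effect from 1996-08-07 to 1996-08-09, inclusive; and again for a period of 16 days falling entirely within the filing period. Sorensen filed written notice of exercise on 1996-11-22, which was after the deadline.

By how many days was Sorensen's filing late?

14 days

3 months after 1996-07-19 is October 19, 1996.
From August 7, 1996 through August 9, 1996 inclusive is 3 days; tolling adds 3 days: October 19, 1996 + 3 days = October 22, 1996.
Tolling adds 16 days: October 22, 1996 + 16 days = November 7, 1996.
November 7, 1996 is a listed holiday. The next qualifying day is November 8, 1996.
The deadline is November 8, 1996; from November 8, 1996 to November 22, 1996 is 14 days.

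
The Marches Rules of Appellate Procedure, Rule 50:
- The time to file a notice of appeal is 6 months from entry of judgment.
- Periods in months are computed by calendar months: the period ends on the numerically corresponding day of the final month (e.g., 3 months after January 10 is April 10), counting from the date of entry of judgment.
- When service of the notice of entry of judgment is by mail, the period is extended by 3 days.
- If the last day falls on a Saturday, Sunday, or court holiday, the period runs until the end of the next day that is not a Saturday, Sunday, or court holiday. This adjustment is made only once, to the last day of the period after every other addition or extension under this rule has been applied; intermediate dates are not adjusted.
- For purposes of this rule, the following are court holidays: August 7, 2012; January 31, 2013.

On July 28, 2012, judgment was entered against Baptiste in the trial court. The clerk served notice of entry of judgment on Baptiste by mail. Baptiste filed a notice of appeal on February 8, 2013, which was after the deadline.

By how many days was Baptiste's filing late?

7 days

6 months after July 28, 2012 is January 28, 2013.
Service was by mail, adding 3 days: January 28, 2013 + 3 days = January 31, 2013.
January 31, 2013 is a listed holiday. The next qualifying day is February 1, 2013.
The deadline is February 1, 2013; from February 1, 2013 to February 8, 2013 is 7 days.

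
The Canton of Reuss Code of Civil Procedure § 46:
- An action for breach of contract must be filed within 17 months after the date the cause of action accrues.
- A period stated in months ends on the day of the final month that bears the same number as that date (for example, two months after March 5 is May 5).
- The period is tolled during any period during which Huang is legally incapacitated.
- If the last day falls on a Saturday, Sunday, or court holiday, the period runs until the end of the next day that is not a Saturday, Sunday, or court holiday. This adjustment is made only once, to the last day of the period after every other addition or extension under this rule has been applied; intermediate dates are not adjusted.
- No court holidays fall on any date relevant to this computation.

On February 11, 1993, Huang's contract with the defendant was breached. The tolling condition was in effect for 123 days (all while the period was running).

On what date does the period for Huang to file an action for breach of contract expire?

17 months after February 11, 1993 is July 11, 1994.
Tolling adds 123 days: July 11, 1994 + 123 days = November 11, 1994.
November 11, 1994 is a Friday and not a court holiday, so no extension applies.

November 11, 1994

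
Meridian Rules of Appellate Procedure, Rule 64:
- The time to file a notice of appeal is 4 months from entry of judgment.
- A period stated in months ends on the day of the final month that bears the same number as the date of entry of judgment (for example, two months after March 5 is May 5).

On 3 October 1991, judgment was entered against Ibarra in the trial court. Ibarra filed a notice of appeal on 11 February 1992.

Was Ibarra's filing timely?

No

4 months after 3 October 1991 is February 3, 1992.
The deadline is February 3, 1992; the filing on February 11, 1992 is after that date.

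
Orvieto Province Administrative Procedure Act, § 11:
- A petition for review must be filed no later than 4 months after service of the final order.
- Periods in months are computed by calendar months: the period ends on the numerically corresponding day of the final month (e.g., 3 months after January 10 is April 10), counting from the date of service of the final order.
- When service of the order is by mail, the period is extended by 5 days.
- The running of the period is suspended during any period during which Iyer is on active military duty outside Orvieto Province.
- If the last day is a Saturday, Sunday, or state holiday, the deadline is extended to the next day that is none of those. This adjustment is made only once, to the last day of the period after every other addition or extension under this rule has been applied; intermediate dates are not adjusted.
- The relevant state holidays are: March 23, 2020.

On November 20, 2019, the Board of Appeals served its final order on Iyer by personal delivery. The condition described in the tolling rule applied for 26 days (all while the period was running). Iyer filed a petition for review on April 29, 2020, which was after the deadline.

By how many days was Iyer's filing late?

4 months after November 20, 2019 is March 20, 2020.
Service was not by mail, so no mail extension applies.
Tolling adds 26 days: March 20, 2020 + 26 days = April 15, 2020.
April 15, 2020 is a Wednesday and not a state holiday, so no extension applies.
The deadline is April 15, 2020; from April 15, 2020 to April 29, 2020 is 14 days.

14 days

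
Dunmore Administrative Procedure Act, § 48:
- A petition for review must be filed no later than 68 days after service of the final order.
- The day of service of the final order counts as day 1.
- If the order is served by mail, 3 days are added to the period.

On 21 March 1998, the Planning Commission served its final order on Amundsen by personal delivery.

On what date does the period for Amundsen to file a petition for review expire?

May 27, 1998

Counting 21 March 1998 as day 1, day 68 is May 27, 1998.
Service was not by mail, so no mail extension applies.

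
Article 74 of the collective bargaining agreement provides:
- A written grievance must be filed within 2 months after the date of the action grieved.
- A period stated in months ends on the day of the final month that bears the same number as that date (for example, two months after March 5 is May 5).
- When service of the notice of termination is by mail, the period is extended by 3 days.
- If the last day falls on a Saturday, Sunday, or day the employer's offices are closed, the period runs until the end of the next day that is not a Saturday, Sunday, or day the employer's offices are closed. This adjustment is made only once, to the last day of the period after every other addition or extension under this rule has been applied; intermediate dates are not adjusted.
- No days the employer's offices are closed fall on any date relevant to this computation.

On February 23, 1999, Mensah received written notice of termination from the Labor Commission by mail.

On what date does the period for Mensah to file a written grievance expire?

2 months after February 23, 1999 is April 23, 1999.
Service was by mail, adding 3 days: April 23, 1999 + 3 days = April 26, 1999.
April 26, 1999 is a Monday and not a day the employer's offices are closed, so no extension applies.

April 26, 1999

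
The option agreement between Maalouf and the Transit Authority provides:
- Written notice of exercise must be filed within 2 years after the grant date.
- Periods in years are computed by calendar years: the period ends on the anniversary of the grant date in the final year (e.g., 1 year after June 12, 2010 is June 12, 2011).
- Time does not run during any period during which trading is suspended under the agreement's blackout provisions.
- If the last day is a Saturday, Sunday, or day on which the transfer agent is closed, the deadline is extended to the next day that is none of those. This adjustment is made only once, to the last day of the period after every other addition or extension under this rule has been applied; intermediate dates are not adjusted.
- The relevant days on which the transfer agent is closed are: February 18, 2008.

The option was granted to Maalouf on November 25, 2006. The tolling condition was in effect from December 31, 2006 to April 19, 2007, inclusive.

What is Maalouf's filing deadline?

March 16, 2009

2 years after November 25, 2006 is November 25, 2008.
From December 31, 2006 through April 19, 2007 inclusive is 110 days; tolling adds 110 days: November 25, 2008 + 110 days = March 15, 2009.
March 15, 2009 is Sunday. The next qualifying day is March 16, 2009.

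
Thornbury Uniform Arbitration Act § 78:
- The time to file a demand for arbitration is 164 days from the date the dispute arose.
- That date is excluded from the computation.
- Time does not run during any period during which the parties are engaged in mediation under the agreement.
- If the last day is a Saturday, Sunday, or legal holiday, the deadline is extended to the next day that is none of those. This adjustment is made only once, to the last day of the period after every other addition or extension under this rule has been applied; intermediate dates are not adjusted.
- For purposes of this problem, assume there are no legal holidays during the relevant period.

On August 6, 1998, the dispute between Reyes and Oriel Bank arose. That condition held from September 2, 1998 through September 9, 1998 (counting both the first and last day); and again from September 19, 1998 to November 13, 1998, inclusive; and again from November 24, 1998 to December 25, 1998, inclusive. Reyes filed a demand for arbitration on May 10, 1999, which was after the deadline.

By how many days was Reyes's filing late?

164 days after August 6, 1998 is January 17, 1999.
From September 2, 1998 through September 9, 1998 inclusive is 8 days; tolling adds 8 days: January 17, 1999 + 8 days = January 25, 1999.
From September 19, 1998 through November 13, 1998 inclusive is 56 days; tolling adds 56 days: January 25, 1999 + 56 days = March 22, 1999.
From November 24, 1998 through December 25, 1998 inclusive is 32 days; tolling adds 32 days: March 22, 1999 + 32 days = April 23, 1999.
April 23, 1999 is a Friday and not a legal holiday, so no extension applies.
The deadline is April 23, 1999; from April 23, 1999 to May 10, 1999 is 17 days.

17 days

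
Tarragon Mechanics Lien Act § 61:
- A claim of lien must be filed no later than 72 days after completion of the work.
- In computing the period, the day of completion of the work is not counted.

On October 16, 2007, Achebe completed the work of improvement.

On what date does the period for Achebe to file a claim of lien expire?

72 days after October 16, 2007 is December 27, 2007.

December 27, 2007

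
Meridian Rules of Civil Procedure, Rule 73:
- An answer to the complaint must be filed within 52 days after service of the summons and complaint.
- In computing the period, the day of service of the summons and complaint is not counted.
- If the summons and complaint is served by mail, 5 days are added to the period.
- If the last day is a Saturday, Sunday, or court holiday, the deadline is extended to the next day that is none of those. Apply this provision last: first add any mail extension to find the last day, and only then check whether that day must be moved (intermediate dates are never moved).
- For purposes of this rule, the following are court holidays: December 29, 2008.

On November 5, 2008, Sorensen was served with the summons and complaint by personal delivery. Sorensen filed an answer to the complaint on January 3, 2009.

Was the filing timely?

No

52 days after November 5, 2008 is December 27, 2008.
Service was not by mail, so no mail extension applies.
December 27, 2008 is Saturday; December 28, 2008 is Sunday; December 29, 2008 is a listed holiday. The next qualifying day is December 30, 2008.
The deadline is December 30, 2008; the filing on January 3, 2009 is after that date.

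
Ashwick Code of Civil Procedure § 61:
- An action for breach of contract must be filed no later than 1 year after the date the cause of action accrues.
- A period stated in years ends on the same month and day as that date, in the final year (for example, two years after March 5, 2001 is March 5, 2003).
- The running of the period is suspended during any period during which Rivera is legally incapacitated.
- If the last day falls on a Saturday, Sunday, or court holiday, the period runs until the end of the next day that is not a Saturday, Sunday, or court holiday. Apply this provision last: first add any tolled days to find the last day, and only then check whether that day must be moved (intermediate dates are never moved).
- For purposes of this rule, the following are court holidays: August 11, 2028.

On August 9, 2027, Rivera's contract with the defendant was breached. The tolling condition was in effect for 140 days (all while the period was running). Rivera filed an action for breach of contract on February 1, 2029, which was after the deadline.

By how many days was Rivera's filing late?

36 days

1 year after August 9, 2027 is August 9, 2028.
Tolling adds 140 days: August 9, 2028 + 140 days = December 27, 2028.
December 27, 2028 is a Wednesday and not a court holiday, so no extension applies.
The deadline is December 27, 2028; from December 27, 2028 to February 1, 2029 is 36 days.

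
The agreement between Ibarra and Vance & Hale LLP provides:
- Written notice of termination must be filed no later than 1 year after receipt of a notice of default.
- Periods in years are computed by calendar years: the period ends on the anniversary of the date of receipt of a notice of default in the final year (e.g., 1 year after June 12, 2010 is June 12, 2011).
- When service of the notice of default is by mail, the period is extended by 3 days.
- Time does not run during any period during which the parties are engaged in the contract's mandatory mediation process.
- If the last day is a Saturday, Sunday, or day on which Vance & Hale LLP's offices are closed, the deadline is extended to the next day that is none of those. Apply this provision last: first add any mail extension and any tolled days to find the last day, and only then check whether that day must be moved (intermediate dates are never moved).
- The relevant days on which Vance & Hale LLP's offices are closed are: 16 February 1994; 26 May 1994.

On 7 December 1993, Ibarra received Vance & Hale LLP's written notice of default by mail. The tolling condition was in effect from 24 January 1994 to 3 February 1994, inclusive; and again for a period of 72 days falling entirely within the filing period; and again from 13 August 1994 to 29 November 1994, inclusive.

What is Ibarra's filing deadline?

June 20, 1995

1 year after 7 December 1993 is December 7, 1994.
Service was by mail, adding 3 days: December 7, 1994 + 3 days = December 10, 1994.
From January 24, 1994 through February 3, 1994 inclusive is 11 days; tolling adds 11 days: December 10, 1994 + 11 days = December 21, 1994.
Tolling adds 72 days: December 21, 1994 + 72 days = March 3, 1995.
From August 13, 1994 through November 29, 1994 inclusive is 109 days; tolling adds 109 days: March 3, 1995 + 109 days = June 20, 1995.
June 20, 1995 is a Tuesday and not a day on which Vance & Hale LLP's offices are closed, so no extension applies.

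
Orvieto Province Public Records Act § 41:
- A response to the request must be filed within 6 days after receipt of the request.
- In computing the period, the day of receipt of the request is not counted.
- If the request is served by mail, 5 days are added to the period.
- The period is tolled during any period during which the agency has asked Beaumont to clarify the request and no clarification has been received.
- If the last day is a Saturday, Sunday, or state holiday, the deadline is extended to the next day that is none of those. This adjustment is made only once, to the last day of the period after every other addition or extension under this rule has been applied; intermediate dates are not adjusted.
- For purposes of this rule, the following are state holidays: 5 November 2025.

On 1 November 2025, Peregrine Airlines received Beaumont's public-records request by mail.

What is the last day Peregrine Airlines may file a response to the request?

6 days after 1 November 2025 is November 7, 2025.
Service was by mail, adding 5 days: November 7, 2025 + 5 days = November 12, 2025.
November 12, 2025 is a Wednesday and not a state holiday, so no extension applies.

November 12, 2025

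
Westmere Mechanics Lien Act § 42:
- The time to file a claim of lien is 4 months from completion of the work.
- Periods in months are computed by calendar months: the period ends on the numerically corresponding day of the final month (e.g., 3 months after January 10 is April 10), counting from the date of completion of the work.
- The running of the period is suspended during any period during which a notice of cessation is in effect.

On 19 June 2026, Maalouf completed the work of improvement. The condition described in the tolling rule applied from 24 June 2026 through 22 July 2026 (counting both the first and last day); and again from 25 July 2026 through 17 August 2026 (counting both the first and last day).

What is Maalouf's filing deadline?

December 11, 2026

4 months after 19 June 2026 is October 19, 2026.
From June 24, 2026 through July 22, 2026 inclusive is 29 days; tolling adds 29 days: October 19, 2026 + 29 days = November 17, 2026.
From July 25, 2026 through August 17, 2026 inclusive is 24 days; tolling adds 24 days: November 17, 2026 + 24 days = December 11, 2026.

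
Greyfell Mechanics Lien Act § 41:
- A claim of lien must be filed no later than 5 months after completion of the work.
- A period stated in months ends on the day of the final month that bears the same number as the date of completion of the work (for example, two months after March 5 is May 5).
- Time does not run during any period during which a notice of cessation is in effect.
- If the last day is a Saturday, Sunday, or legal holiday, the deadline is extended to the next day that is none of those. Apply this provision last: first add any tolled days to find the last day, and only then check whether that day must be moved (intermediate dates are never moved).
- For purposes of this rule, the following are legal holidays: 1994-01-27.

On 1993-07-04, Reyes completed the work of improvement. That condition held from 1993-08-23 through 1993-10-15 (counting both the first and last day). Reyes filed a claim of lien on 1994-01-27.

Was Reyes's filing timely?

5 months after 1993-07-04 is December 4, 1993.
From August 23, 1993 through October 15, 1993 inclusive is 54 days; tolling adds 54 days: December 4, 1993 + 54 days = January 27, 1994.
January 27, 1994 is a listed holiday. The next qualifying day is January 28, 1994.
The deadline is January 28, 1994; the filing on January 27, 1994 is on or before that date.

Yes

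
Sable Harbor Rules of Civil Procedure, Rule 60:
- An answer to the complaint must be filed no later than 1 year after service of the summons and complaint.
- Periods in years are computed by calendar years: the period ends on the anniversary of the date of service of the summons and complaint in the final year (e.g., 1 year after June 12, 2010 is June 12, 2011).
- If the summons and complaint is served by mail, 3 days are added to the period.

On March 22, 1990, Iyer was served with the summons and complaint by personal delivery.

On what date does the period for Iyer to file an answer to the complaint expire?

1 year after March 22, 1990 is March 22, 1991.
Service was not by mail, so no mail extension applies.

March 22, 1991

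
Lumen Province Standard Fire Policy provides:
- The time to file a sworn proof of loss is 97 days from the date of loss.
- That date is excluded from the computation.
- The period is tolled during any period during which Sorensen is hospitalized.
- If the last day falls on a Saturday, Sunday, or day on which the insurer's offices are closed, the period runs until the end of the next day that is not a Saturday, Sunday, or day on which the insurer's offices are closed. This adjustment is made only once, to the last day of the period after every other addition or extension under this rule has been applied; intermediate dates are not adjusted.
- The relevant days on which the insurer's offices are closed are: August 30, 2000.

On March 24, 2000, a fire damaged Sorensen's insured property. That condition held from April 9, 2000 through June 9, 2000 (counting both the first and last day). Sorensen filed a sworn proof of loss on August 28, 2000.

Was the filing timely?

97 days after March 24, 2000 is June 29, 2000.
From April 9, 2000 through June 9, 2000 inclusive is 62 days; tolling adds 62 days: June 29, 2000 + 62 days = August 30, 2000.
August 30, 2000 is a listed holiday. The next qualifying day is August 31, 2000.
The deadline is August 31, 2000; the filing on August 28, 2000 is on or before that date.

Yes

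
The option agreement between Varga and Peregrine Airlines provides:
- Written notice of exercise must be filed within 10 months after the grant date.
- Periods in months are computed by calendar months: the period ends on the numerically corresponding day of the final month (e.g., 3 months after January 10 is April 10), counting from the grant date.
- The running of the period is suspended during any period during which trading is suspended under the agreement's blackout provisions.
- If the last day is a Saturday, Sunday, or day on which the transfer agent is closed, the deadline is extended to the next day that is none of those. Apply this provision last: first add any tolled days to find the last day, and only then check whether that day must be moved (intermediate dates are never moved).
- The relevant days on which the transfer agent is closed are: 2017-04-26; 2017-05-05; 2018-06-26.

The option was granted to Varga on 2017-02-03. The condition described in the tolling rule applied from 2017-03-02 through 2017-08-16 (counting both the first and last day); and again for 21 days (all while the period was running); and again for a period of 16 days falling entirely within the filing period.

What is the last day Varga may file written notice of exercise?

June 27, 2018

10 months after 2017-02-03 is December 3, 2017.
From March 2, 2017 through August 16, 2017 inclusive is 168 days; tolling adds 168 days: December 3, 2017 + 168 days = May 20, 2018.
Tolling adds 21 days: May 20, 2018 + 21 days = June 10, 2018.
Tolling adds 16 days: June 10, 2018 + 16 days = June 26, 2018.
June 26, 2018 is a listed holiday. The next qualifying day is June 27, 2018.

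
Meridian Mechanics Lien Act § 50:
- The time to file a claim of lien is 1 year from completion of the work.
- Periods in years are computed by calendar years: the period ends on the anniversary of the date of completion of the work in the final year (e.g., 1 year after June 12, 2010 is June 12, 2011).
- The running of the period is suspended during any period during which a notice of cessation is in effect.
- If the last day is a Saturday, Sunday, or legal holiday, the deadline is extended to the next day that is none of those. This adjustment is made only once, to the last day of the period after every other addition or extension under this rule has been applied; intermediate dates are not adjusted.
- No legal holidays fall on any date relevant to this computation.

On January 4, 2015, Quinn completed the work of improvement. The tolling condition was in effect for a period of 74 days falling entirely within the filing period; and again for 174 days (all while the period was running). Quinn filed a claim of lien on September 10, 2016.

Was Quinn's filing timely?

1 year after January 4, 2015 is January 4, 2016.
Tolling adds 74 days: January 4, 2016 + 74 days = March 18, 2016.
Tolling adds 174 days: March 18, 2016 + 174 days = September 8, 2016.
September 8, 2016 is a Thursday and not a legal holiday, so no extension applies.
The deadline is September 8, 2016; the filing on September 10, 2016 is after that date.

No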